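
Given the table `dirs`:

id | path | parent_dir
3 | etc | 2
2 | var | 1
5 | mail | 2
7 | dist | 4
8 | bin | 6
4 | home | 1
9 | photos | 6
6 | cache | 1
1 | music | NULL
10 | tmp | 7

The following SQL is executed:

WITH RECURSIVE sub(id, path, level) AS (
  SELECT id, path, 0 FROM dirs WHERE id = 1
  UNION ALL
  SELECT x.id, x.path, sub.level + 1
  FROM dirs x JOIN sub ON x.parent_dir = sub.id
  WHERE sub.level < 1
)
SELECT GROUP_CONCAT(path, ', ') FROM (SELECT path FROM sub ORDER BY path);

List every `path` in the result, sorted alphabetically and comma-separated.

Base: id=1 (music) at level 0.
Iteration 1: rows with parent_dir in {1} -> var (id 2, level 1), home (id 4, level 1), cache (id 6, level 1).
Iteration 2: level < 1 fails for all current rows; recursion stops.

cache, home, music, var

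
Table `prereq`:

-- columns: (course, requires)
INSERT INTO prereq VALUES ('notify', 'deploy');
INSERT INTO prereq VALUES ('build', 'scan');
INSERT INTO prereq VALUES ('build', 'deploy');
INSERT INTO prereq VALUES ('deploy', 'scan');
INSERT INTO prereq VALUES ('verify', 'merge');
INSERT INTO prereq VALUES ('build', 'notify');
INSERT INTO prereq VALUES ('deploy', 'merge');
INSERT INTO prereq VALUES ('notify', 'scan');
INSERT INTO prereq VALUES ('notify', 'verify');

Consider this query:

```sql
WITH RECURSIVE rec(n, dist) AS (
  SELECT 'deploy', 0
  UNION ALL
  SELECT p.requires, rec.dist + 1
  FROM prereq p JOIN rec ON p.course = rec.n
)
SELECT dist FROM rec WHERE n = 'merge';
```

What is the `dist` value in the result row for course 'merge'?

Base: (deploy, dist=0).
Iteration 1: edges from {deploy} -> (merge, dist=1), (scan, dist=1).
Iteration 2: no outgoing edges from {merge,scan}; recursion stops.

1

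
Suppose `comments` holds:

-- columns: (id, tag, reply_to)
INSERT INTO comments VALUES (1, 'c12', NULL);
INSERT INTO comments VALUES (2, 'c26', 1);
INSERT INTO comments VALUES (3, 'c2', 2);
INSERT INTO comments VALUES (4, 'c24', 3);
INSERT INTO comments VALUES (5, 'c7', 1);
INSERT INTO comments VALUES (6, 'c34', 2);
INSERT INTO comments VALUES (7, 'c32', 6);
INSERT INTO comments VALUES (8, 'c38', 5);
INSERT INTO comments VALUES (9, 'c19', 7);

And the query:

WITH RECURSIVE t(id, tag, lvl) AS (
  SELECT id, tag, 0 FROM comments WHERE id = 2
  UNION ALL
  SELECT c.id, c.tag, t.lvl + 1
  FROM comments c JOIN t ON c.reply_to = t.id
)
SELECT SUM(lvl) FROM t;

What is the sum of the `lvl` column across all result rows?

9

Base: id=2 (c26) at lvl 0.
Iteration 1: rows with reply_to in {2} -> c2 (id 3, lvl 1), c34 (id 6, lvl 1).
Iteration 2: rows with reply_to in {3,6} -> c24 (id 4, lvl 2), c32 (id 7, lvl 2).
Iteration 3: rows with reply_to in {4,7} -> c19 (id 9, lvl 3).
Iteration 4: no rows with reply_to in {9}; recursion stops.
SUM(lvl) = 0 + 1 + 1 + 2 + 2 + 3 = 9.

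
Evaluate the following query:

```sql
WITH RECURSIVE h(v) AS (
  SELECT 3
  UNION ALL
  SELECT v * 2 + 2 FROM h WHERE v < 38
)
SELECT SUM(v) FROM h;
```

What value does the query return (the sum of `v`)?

Base: v=3.
Iteration 1: 3 < 38 holds -> v = 3 * 2 + 2 = 8.
Iteration 2: 8 < 38 holds -> v = 8 * 2 + 2 = 18.
Iteration 3: 18 < 38 holds -> v = 18 * 2 + 2 = 38.
Iteration 4: 38 < 38 fails; recursion stops.
SUM(v) = 3 + 8 + 18 + 38 = 67.

67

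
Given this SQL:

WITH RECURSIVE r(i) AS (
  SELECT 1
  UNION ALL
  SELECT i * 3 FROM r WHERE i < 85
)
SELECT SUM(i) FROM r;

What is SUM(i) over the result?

364

Base: i=1.
Iteration 1: 1 < 85 holds -> i = 1 * 3 = 3.
Iteration 2: 3 < 85 holds -> i = 3 * 3 = 9.
Iteration 3: 9 < 85 holds -> i = 9 * 3 = 27.
Iteration 4: 27 < 85 holds -> i = 27 * 3 = 81.
Iteration 5: 81 < 85 holds -> i = 81 * 3 = 243.
Iteration 6: 243 < 85 fails; recursion stops.
SUM(i) = 1 + 3 + 9 + 27 + 81 + 243 = 364.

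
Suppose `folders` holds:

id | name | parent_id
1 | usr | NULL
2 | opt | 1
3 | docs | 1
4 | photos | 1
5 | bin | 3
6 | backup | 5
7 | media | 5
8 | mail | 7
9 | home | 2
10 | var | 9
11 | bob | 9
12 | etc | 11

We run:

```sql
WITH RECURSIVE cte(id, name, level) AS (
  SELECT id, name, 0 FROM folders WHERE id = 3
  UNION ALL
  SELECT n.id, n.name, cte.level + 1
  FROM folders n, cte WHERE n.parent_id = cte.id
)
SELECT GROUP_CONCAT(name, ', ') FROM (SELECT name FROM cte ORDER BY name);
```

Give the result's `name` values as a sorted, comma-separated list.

backup, bin, docs, mail, media

Base: id=3 (docs) at level 0.
Iteration 1: rows with parent_id in {3} -> bin (id 5, level 1).
Iteration 2: rows with parent_id in {5} -> backup (id 6, level 2), media (id 7, level 2).
Iteration 3: rows with parent_id in {6,7} -> mail (id 8, level 3).
Iteration 4: no rows with parent_id in {8}; recursion stops.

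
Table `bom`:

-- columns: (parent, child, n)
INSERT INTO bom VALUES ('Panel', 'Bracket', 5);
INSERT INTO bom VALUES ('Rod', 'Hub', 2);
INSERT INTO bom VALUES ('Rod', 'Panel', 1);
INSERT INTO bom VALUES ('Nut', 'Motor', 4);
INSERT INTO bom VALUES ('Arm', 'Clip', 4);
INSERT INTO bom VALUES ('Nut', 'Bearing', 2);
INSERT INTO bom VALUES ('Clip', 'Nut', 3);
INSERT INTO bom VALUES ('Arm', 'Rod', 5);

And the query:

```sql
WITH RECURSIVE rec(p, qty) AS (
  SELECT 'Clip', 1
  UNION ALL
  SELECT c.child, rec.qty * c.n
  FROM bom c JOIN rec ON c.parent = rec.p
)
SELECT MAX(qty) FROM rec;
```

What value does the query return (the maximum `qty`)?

Base: (Clip, qty=1).
Iteration 1: components of {Clip} -> Nut = 1*3 = 3.
Iteration 2: components of {Nut} -> Bearing = 3*2 = 6, Motor = 3*4 = 12.
Iteration 3: no further components; recursion stops.
qty values: 1, 3, 6, 12; the maximum is 12.

12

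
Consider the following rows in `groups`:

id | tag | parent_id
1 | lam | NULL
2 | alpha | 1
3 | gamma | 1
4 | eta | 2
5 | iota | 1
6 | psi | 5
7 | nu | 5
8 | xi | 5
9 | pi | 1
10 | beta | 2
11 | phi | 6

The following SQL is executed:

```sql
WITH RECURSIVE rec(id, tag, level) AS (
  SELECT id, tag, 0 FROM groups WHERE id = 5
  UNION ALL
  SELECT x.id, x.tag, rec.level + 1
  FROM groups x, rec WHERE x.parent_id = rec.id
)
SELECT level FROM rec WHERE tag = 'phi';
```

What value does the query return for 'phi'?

Base: id=5 (iota) at level 0.
Iteration 1: rows with parent_id in {5} -> psi (id 6, level 1), nu (id 7, level 1), xi (id 8, level 1).
Iteration 2: rows with parent_id in {6,7,8} -> phi (id 11, level 2).
Iteration 3: no rows with parent_id in {11}; recursion stops.

2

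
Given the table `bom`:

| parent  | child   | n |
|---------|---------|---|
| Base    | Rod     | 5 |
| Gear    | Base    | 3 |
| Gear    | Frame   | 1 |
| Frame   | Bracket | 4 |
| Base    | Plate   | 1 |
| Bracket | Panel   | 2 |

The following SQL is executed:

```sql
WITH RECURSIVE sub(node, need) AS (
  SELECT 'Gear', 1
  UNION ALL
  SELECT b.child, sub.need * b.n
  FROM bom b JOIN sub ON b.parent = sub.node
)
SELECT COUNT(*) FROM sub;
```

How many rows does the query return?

Base: (Gear, need=1).
Iteration 1: components of {Gear} -> Base = 1*3 = 3, Frame = 1*1 = 1.
Iteration 2: components of {Base,Frame} -> Bracket = 1*4 = 4, Plate = 3*1 = 3, Rod = 3*5 = 15.
Iteration 3: components of {Bracket,Plate,Rod} -> Panel = 4*2 = 8.
Iteration 4: no further components; recursion stops.
Total rows emitted: 7.

7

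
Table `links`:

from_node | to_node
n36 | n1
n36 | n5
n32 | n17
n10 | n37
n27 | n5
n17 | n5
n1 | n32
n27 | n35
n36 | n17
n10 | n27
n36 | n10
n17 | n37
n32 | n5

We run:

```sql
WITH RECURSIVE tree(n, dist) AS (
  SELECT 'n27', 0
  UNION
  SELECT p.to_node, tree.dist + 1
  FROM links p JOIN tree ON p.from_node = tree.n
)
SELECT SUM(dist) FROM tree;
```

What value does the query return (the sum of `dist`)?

Base: (n27, dist=0).
Iteration 1: edges from {n27} -> (n35, dist=1), (n5, dist=1).
Iteration 2: no outgoing edges from {n35,n5}; recursion stops.
SUM(dist) = 0 + 1 + 1 = 2.

2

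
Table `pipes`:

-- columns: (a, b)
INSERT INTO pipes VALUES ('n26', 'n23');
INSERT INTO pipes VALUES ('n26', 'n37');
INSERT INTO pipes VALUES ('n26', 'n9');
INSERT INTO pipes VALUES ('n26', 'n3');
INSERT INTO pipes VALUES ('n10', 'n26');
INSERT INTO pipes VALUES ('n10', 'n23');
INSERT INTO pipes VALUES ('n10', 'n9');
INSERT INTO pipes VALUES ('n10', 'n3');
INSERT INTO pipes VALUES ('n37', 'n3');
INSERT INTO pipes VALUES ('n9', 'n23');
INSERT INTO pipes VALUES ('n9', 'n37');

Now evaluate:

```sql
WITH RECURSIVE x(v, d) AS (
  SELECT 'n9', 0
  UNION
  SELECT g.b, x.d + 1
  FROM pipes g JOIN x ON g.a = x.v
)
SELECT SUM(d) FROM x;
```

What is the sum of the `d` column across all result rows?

Base: (n9, d=0).
Iteration 1: edges from {n9} -> (n23, d=1), (n37, d=1).
Iteration 2: edges from {n23,n37} -> (n3, d=2).
Iteration 3: no outgoing edges from {n3}; recursion stops.
SUM(d) = 0 + 1 + 1 + 2 = 4.

4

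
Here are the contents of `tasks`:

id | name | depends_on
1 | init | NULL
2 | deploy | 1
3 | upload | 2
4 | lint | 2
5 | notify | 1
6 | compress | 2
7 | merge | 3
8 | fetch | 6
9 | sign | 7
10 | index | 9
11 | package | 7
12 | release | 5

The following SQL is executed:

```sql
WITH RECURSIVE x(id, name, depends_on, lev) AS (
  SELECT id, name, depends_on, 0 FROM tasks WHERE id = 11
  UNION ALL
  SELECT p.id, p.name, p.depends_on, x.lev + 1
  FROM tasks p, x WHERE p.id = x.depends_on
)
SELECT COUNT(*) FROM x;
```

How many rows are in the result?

5

Base: id=11 (package), depends_on=7, lev 0.
Iteration 1: join on id=7 -> merge (id 7, depends_on=3, lev 1).
Iteration 2: join on id=3 -> upload (id 3, depends_on=2, lev 2).
Iteration 3: join on id=2 -> deploy (id 2, depends_on=1, lev 3).
Iteration 4: join on id=1 -> init (id 1, depends_on=NULL, lev 4).
Iteration 5: depends_on is NULL; no match; recursion stops.
Total rows emitted: 5.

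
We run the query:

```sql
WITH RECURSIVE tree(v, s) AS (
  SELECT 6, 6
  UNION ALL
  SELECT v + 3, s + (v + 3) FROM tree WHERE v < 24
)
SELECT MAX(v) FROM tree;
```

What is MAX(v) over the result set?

24

Base: v=6, s=6.
Iteration 1: 6 < 24 holds -> v = 6 + 3 = 9, s = 6 + 9 = 15.
Iteration 2: 9 < 24 holds -> v = 9 + 3 = 12, s = 15 + 12 = 27.
Iteration 3: 12 < 24 holds -> v = 12 + 3 = 15, s = 27 + 15 = 42.
Iteration 4: 15 < 24 holds -> v = 15 + 3 = 18, s = 42 + 18 = 60.
Iteration 5: 18 < 24 holds -> v = 18 + 3 = 21, s = 60 + 21 = 81.
Iteration 6: 21 < 24 holds -> v = 21 + 3 = 24, s = 81 + 24 = 105.
Iteration 7: 24 < 24 fails; recursion stops.
v values: 6, 9, 12, 15, 18, 21, 24; the maximum is 24.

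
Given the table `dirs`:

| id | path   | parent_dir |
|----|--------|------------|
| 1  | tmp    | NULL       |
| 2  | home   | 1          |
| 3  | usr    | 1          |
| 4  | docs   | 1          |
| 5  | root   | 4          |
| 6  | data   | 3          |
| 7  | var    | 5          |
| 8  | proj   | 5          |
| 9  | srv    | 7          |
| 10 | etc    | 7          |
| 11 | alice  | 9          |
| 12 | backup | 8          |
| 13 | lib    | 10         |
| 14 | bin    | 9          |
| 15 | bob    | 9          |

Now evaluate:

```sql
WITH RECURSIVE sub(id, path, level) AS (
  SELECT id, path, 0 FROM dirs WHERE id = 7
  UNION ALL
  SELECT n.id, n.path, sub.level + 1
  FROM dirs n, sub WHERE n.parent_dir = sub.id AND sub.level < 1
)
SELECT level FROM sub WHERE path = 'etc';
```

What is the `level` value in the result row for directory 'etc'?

1

Base: id=7 (var) at level 0.
Iteration 1: rows with parent_dir in {7} -> srv (id 9, level 1), etc (id 10, level 1).
Iteration 2: level < 1 fails for all current rows; recursion stops.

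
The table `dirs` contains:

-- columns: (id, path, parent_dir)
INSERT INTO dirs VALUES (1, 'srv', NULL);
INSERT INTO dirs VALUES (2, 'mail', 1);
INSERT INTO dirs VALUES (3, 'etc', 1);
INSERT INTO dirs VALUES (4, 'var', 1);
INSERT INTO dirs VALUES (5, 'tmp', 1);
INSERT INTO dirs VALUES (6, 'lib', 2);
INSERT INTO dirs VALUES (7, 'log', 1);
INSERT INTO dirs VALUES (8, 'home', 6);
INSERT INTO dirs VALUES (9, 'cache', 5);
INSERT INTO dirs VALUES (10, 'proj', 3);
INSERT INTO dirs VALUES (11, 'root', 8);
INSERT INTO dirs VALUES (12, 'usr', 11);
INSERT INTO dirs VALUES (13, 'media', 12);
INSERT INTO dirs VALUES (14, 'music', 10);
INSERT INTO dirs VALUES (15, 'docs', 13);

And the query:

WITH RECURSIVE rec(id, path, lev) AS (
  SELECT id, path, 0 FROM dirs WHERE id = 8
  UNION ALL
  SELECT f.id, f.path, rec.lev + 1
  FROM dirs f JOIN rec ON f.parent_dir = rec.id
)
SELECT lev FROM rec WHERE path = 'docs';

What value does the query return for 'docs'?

Base: id=8 (home) at lev 0.
Iteration 1: rows with parent_dir in {8} -> root (id 11, lev 1).
Iteration 2: rows with parent_dir in {11} -> usr (id 12, lev 2).
Iteration 3: rows with parent_dir in {12} -> media (id 13, lev 3).
Iteration 4: rows with parent_dir in {13} -> docs (id 15, lev 4).
Iteration 5: no rows with parent_dir in {15}; recursion stops.

4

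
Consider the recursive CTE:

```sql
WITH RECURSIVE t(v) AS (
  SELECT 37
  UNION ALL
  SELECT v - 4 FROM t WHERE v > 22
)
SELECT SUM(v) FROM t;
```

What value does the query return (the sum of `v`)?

Base: v=37.
Iteration 1: 37 > 22 holds -> v = 37 - 4 = 33.
Iteration 2: 33 > 22 holds -> v = 33 - 4 = 29.
Iteration 3: 29 > 22 holds -> v = 29 - 4 = 25.
Iteration 4: 25 > 22 holds -> v = 25 - 4 = 21.
Iteration 5: 21 > 22 fails; recursion stops.
SUM(v) = 37 + 33 + 29 + 25 + 21 = 145.

145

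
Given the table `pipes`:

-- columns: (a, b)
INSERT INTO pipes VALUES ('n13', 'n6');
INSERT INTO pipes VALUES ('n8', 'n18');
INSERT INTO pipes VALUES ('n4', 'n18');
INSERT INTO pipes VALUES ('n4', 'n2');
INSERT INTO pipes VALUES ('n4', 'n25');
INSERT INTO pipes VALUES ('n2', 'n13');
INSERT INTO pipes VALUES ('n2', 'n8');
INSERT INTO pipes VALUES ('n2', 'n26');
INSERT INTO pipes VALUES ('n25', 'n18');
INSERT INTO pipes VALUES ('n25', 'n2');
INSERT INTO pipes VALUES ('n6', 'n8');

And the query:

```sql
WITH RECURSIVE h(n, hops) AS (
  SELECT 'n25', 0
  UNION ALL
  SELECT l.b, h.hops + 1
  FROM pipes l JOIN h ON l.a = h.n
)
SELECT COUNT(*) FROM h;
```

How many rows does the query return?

Base: (n25, hops=0).
Iteration 1: edges from {n25} -> (n18, hops=1), (n2, hops=1).
Iteration 2: edges from {n18,n2} -> (n13, hops=2), (n26, hops=2), (n8, hops=2).
Iteration 3: edges from {n13,n26,n8} -> (n18, hops=3), (n6, hops=3).
Iteration 4: edges from {n18,n6} -> (n8, hops=4).
Iteration 5: edges from {n8} -> (n18, hops=5).
Iteration 6: no outgoing edges from {n18}; recursion stops.
Total rows emitted: 10.

10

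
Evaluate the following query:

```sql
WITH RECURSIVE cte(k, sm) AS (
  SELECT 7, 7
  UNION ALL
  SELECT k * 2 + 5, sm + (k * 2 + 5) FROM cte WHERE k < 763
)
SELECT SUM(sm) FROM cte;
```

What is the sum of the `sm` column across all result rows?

Base: k=7, sm=7.
Iteration 1: 7 < 763 holds -> k = 7 * 2 + 5 = 19, sm = 7 + 19 = 26.
Iteration 2: 19 < 763 holds -> k = 19 * 2 + 5 = 43, sm = 26 + 43 = 69.
Iteration 3: 43 < 763 holds -> k = 43 * 2 + 5 = 91, sm = 69 + 91 = 160.
Iteration 4: 91 < 763 holds -> k = 91 * 2 + 5 = 187, sm = 160 + 187 = 347.
Iteration 5: 187 < 763 holds -> k = 187 * 2 + 5 = 379, sm = 347 + 379 = 726.
Iteration 6: 379 < 763 holds -> k = 379 * 2 + 5 = 763, sm = 726 + 763 = 1489.
Iteration 7: 763 < 763 fails; recursion stops.
SUM(sm) = 7 + 26 + 69 + 160 + 347 + 726 + 1489 = 2824.

2824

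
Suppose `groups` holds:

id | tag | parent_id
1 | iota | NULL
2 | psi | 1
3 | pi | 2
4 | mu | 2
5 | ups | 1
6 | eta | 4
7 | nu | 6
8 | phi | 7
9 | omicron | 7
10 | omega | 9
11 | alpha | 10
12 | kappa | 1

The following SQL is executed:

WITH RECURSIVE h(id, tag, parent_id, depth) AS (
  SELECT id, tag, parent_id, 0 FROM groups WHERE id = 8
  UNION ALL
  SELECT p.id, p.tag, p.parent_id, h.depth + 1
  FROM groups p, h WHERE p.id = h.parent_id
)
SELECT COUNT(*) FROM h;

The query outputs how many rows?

6

Base: id=8 (phi), parent_id=7, depth 0.
Iteration 1: join on id=7 -> nu (id 7, parent_id=6, depth 1).
Iteration 2: join on id=6 -> eta (id 6, parent_id=4, depth 2).
Iteration 3: join on id=4 -> mu (id 4, parent_id=2, depth 3).
Iteration 4: join on id=2 -> psi (id 2, parent_id=1, depth 4).
Iteration 5: join on id=1 -> iota (id 1, parent_id=NULL, depth 5).
Iteration 6: parent_id is NULL; no match; recursion stops.
Total rows emitted: 6.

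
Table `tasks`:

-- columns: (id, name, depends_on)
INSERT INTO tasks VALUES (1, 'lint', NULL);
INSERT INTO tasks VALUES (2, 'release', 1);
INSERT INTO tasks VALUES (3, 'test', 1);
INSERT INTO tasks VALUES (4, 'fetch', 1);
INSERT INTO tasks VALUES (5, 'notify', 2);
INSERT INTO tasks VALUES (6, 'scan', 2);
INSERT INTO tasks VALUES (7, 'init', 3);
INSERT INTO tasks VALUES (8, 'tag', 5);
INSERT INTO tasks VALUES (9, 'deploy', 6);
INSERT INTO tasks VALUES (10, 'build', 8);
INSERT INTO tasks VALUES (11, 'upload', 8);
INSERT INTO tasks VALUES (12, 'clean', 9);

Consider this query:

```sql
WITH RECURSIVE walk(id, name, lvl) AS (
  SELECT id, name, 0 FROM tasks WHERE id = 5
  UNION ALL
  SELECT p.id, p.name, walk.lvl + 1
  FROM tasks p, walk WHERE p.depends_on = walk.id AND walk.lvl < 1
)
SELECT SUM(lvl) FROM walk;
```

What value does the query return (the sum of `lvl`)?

Base: id=5 (notify) at lvl 0.
Iteration 1: rows with depends_on in {5} -> tag (id 8, lvl 1).
Iteration 2: lvl < 1 fails for all current rows; recursion stops.
SUM(lvl) = 0 + 1 = 1.

1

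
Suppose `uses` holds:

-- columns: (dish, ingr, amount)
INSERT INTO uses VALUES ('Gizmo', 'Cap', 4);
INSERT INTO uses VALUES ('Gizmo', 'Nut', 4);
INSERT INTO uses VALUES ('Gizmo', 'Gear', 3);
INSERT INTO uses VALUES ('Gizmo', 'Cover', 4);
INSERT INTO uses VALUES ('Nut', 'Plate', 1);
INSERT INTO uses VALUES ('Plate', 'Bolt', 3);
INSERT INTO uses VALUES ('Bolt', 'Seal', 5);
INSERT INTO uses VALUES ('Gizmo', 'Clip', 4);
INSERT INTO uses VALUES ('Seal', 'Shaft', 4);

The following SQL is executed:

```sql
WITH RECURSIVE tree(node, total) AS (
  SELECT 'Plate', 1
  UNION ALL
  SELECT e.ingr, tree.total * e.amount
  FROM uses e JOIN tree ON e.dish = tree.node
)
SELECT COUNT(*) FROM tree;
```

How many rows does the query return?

4

Base: (Plate, total=1).
Iteration 1: components of {Plate} -> Bolt = 1*3 = 3.
Iteration 2: components of {Bolt} -> Seal = 3*5 = 15.
Iteration 3: components of {Seal} -> Shaft = 15*4 = 60.
Iteration 4: no further components; recursion stops.
Total rows emitted: 4.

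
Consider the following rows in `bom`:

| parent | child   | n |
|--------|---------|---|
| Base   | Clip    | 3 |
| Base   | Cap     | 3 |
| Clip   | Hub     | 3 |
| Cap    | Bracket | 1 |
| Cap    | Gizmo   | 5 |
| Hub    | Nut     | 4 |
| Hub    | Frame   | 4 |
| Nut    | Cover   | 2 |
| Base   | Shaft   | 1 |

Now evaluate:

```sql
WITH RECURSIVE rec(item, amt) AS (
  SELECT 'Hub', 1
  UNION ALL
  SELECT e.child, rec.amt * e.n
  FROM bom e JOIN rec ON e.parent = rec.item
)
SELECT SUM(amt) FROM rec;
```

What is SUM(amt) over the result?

17

Base: (Hub, amt=1).
Iteration 1: components of {Hub} -> Frame = 1*4 = 4, Nut = 1*4 = 4.
Iteration 2: components of {Frame,Nut} -> Cover = 4*2 = 8.
Iteration 3: no further components; recursion stops.
SUM(amt) = 1 + 4 + 4 + 8 = 17.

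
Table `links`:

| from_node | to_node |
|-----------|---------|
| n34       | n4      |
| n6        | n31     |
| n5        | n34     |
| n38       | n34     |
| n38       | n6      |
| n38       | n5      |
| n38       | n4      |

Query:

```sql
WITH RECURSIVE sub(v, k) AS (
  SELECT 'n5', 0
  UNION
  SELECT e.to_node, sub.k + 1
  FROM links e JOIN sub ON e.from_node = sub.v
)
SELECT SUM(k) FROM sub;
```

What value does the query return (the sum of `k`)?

Base: (n5, k=0).
Iteration 1: edges from {n5} -> (n34, k=1).
Iteration 2: edges from {n34} -> (n4, k=2).
Iteration 3: no outgoing edges from {n4}; recursion stops.
SUM(k) = 0 + 1 + 2 = 3.

3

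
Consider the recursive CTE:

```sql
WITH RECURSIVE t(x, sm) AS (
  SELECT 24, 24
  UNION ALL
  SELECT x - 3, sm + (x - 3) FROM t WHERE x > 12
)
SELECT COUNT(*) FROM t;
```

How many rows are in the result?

Base: x=24, sm=24.
Iteration 1: 24 > 12 holds -> x = 24 - 3 = 21, sm = 24 + 21 = 45.
Iteration 2: 21 > 12 holds -> x = 21 - 3 = 18, sm = 45 + 18 = 63.
Iteration 3: 18 > 12 holds -> x = 18 - 3 = 15, sm = 63 + 15 = 78.
Iteration 4: 15 > 12 holds -> x = 15 - 3 = 12, sm = 78 + 12 = 90.
Iteration 5: 12 > 12 fails; recursion stops.
Total rows emitted: 5.

5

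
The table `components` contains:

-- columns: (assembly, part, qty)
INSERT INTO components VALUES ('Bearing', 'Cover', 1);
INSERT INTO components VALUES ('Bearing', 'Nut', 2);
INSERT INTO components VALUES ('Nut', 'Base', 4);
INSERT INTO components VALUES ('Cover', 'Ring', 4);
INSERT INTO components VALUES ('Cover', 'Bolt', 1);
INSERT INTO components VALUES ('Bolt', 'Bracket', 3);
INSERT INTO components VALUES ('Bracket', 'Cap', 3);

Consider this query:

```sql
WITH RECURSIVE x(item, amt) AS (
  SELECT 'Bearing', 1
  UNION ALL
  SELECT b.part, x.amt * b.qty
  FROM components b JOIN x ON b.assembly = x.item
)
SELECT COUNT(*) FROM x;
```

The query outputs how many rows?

8

Base: (Bearing, amt=1).
Iteration 1: components of {Bearing} -> Cover = 1*1 = 1, Nut = 1*2 = 2.
Iteration 2: components of {Cover,Nut} -> Base = 2*4 = 8, Bolt = 1*1 = 1, Ring = 1*4 = 4.
Iteration 3: components of {Base,Bolt,Ring} -> Bracket = 1*3 = 3.
Iteration 4: components of {Bracket} -> Cap = 3*3 = 9.
Iteration 5: no further components; recursion stops.
Total rows emitted: 8.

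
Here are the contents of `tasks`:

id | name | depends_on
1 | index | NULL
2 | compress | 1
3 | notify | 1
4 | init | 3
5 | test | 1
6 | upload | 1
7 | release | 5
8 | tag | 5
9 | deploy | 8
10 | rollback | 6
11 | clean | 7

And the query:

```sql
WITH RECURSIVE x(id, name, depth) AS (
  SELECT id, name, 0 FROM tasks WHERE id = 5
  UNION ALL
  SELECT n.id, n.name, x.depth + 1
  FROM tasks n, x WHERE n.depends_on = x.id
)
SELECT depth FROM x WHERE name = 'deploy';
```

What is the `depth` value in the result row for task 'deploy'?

Base: id=5 (test) at depth 0.
Iteration 1: rows with depends_on in {5} -> release (id 7, depth 1), tag (id 8, depth 1).
Iteration 2: rows with depends_on in {7,8} -> deploy (id 9, depth 2), clean (id 11, depth 2).
Iteration 3: no rows with depends_on in {9,11}; recursion stops.

2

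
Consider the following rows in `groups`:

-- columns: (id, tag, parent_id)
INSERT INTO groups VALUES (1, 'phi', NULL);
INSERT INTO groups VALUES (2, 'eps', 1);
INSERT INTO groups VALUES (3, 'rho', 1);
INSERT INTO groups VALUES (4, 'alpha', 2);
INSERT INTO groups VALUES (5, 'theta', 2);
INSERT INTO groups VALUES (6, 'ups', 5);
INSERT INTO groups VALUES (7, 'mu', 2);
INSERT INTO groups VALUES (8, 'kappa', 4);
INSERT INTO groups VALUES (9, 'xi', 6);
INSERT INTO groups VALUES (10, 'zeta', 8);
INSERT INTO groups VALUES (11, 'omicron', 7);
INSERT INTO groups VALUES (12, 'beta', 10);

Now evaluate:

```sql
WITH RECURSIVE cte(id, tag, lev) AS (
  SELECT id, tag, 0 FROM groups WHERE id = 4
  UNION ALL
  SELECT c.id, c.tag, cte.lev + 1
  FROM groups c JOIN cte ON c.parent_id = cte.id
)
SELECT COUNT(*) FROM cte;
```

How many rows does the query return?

Base: id=4 (alpha) at lev 0.
Iteration 1: rows with parent_id in {4} -> kappa (id 8, lev 1).
Iteration 2: rows with parent_id in {8} -> zeta (id 10, lev 2).
Iteration 3: rows with parent_id in {10} -> beta (id 12, lev 3).
Iteration 4: no rows with parent_id in {12}; recursion stops.
Total rows emitted: 4.

4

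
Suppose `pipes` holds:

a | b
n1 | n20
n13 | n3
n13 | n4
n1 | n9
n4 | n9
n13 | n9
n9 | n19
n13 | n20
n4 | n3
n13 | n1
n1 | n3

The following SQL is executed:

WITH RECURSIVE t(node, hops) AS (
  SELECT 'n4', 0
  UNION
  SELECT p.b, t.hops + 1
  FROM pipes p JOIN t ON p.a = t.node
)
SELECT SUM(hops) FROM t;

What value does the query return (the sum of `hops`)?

4

Base: (n4, hops=0).
Iteration 1: edges from {n4} -> (n3, hops=1), (n9, hops=1).
Iteration 2: edges from {n3,n9} -> (n19, hops=2).
Iteration 3: no outgoing edges from {n19}; recursion stops.
SUM(hops) = 0 + 1 + 1 + 2 = 4.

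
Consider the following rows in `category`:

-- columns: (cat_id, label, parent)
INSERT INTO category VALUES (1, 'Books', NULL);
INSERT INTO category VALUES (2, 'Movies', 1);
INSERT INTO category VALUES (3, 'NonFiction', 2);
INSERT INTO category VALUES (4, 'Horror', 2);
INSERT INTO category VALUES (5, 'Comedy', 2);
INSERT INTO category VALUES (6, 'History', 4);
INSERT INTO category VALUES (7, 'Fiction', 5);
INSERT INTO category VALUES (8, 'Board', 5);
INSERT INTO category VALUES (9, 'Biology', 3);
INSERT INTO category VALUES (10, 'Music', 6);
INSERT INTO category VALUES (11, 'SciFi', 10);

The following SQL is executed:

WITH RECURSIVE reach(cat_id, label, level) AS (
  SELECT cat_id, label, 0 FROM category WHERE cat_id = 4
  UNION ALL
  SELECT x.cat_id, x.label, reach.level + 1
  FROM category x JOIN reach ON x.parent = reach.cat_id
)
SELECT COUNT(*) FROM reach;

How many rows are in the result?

Base: cat_id=4 (Horror) at level 0.
Iteration 1: rows with parent in {4} -> History (id 6, level 1).
Iteration 2: rows with parent in {6} -> Music (id 10, level 2).
Iteration 3: rows with parent in {10} -> SciFi (id 11, level 3).
Iteration 4: no rows with parent in {11}; recursion stops.
Total rows emitted: 4.

4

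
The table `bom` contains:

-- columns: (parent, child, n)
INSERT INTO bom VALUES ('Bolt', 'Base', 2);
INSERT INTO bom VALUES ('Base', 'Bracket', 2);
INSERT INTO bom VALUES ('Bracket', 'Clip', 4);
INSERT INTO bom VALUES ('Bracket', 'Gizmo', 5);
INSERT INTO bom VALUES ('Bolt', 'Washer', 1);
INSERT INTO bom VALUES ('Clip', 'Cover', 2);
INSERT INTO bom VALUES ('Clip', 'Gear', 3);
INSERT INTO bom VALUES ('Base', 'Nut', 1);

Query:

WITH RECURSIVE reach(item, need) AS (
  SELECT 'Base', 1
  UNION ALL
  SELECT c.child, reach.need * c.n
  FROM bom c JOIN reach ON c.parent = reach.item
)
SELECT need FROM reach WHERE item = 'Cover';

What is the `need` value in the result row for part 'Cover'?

16

Base: (Base, need=1).
Iteration 1: components of {Base} -> Bracket = 1*2 = 2, Nut = 1*1 = 1.
Iteration 2: components of {Bracket,Nut} -> Clip = 2*4 = 8, Gizmo = 2*5 = 10.
Iteration 3: components of {Clip,Gizmo} -> Cover = 8*2 = 16, Gear = 8*3 = 24.
Iteration 4: no further components; recursion stops.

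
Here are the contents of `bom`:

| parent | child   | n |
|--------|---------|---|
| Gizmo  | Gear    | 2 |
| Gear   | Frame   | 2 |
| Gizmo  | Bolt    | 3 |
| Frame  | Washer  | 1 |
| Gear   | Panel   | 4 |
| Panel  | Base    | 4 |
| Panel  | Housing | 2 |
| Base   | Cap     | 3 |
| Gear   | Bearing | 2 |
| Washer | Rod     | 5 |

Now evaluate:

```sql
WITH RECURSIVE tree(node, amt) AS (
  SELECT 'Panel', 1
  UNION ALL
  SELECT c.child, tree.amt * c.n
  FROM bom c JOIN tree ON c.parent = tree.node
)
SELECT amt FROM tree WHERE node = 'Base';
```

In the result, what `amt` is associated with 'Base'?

Base: (Panel, amt=1).
Iteration 1: components of {Panel} -> Base = 1*4 = 4, Housing = 1*2 = 2.
Iteration 2: components of {Base,Housing} -> Cap = 4*3 = 12.
Iteration 3: no further components; recursion stops.

4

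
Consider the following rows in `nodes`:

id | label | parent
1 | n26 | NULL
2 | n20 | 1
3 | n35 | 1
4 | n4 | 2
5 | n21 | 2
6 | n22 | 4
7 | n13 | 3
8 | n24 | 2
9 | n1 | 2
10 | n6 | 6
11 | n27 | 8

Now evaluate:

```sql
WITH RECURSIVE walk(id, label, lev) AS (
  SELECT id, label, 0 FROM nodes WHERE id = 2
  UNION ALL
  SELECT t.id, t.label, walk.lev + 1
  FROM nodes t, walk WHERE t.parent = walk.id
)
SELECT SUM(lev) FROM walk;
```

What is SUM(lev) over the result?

11

Base: id=2 (n20) at lev 0.
Iteration 1: rows with parent in {2} -> n4 (id 4, lev 1), n21 (id 5, lev 1), n24 (id 8, lev 1), n1 (id 9, lev 1).
Iteration 2: rows with parent in {4,5,8,9} -> n22 (id 6, lev 2), n27 (id 11, lev 2).
Iteration 3: rows with parent in {6,11} -> n6 (id 10, lev 3).
Iteration 4: no rows with parent in {10}; recursion stops.
SUM(lev) = 0 + 1 + 1 + 1 + 1 + 2 + 2 + 3 = 11.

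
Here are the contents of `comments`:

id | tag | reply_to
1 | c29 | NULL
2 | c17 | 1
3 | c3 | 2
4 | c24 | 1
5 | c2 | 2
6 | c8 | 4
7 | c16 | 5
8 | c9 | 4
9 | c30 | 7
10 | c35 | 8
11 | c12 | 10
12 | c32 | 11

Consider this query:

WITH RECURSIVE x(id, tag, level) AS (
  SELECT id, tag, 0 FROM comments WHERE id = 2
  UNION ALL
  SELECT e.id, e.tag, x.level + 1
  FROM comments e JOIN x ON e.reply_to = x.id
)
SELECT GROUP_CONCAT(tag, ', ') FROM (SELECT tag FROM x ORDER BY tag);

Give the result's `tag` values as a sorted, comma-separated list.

Base: id=2 (c17) at level 0.
Iteration 1: rows with reply_to in {2} -> c3 (id 3, level 1), c2 (id 5, level 1).
Iteration 2: rows with reply_to in {3,5} -> c16 (id 7, level 2).
Iteration 3: rows with reply_to in {7} -> c30 (id 9, level 3).
Iteration 4: no rows with reply_to in {9}; recursion stops.

c16, c17, c2, c3, c30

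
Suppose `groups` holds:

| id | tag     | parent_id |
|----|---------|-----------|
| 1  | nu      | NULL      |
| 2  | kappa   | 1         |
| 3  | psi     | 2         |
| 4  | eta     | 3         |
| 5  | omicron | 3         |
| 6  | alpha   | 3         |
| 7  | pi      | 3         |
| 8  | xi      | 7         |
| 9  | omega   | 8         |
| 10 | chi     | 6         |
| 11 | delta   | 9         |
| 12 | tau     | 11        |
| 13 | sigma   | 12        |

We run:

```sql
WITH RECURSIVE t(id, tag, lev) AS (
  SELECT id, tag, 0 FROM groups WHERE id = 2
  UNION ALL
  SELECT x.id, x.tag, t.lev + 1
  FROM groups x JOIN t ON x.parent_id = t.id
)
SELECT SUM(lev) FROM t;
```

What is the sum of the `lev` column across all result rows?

Base: id=2 (kappa) at lev 0.
Iteration 1: rows with parent_id in {2} -> psi (id 3, lev 1).
Iteration 2: rows with parent_id in {3} -> eta (id 4, lev 2), omicron (id 5, lev 2), alpha (id 6, lev 2), pi (id 7, lev 2).
Iteration 3: rows with parent_id in {4,5,6,7} -> xi (id 8, lev 3), chi (id 10, lev 3).
Iteration 4: rows with parent_id in {8,10} -> omega (id 9, lev 4).
Iteration 5: rows with parent_id in {9} -> delta (id 11, lev 5).
Iteration 6: rows with parent_id in {11} -> tau (id 12, lev 6).
Iteration 7: rows with parent_id in {12} -> sigma (id 13, lev 7).
Iteration 8: no rows with parent_id in {13}; recursion stops.
SUM(lev) = 0 + 1 + 2 + 2 + 2 + 2 + 3 + 3 + 4 + 5 + 6 + 7 = 37.

37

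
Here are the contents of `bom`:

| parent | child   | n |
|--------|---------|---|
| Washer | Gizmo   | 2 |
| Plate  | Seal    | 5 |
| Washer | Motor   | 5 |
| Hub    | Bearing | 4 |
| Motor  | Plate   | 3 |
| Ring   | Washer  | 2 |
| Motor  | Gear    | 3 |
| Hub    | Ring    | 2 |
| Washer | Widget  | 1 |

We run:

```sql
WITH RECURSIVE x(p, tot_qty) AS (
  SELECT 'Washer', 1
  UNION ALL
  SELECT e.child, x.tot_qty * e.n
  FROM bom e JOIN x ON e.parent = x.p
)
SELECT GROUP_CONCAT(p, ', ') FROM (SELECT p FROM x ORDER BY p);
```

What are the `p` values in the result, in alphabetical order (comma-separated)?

Gear, Gizmo, Motor, Plate, Seal, Washer, Widget

Base: (Washer, tot_qty=1).
Iteration 1: components of {Washer} -> Gizmo = 1*2 = 2, Motor = 1*5 = 5, Widget = 1*1 = 1.
Iteration 2: components of {Gizmo,Motor,Widget} -> Gear = 5*3 = 15, Plate = 5*3 = 15.
Iteration 3: components of {Gear,Plate} -> Seal = 15*5 = 75.
Iteration 4: no further components; recursion stops.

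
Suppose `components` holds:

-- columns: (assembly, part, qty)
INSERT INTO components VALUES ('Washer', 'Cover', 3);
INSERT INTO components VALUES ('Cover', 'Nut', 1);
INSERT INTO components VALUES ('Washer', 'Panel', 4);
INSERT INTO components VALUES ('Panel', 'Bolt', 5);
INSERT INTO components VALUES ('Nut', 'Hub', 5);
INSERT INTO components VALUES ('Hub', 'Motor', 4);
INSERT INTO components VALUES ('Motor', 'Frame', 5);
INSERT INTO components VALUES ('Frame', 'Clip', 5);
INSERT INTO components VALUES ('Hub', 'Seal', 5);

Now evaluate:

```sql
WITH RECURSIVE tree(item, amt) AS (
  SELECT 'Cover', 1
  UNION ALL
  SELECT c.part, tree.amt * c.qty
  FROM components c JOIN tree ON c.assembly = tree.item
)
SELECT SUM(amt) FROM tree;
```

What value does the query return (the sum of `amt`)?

652

Base: (Cover, amt=1).
Iteration 1: components of {Cover} -> Nut = 1*1 = 1.
Iteration 2: components of {Nut} -> Hub = 1*5 = 5.
Iteration 3: components of {Hub} -> Motor = 5*4 = 20, Seal = 5*5 = 25.
Iteration 4: components of {Motor,Seal} -> Frame = 20*5 = 100.
Iteration 5: components of {Frame} -> Clip = 100*5 = 500.
Iteration 6: no further components; recursion stops.
SUM(amt) = 1 + 1 + 5 + 20 + 25 + 100 + 500 = 652.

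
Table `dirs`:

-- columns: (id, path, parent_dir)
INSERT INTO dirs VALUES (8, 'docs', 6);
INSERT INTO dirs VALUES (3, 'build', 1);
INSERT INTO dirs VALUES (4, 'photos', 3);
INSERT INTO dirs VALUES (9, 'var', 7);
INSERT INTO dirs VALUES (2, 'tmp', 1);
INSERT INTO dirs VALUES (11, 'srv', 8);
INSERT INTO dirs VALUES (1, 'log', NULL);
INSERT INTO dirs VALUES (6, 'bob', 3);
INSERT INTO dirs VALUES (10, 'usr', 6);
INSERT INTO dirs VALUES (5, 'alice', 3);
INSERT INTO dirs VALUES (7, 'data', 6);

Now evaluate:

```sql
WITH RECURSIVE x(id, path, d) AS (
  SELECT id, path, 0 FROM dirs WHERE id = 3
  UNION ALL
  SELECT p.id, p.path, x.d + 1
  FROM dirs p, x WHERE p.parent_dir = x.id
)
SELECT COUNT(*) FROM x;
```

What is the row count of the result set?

9

Base: id=3 (build) at d 0.
Iteration 1: rows with parent_dir in {3} -> photos (id 4, d 1), alice (id 5, d 1), bob (id 6, d 1).
Iteration 2: rows with parent_dir in {4,5,6} -> data (id 7, d 2), docs (id 8, d 2), usr (id 10, d 2).
Iteration 3: rows with parent_dir in {7,8,10} -> var (id 9, d 3), srv (id 11, d 3).
Iteration 4: no rows with parent_dir in {9,11}; recursion stops.
Total rows emitted: 9.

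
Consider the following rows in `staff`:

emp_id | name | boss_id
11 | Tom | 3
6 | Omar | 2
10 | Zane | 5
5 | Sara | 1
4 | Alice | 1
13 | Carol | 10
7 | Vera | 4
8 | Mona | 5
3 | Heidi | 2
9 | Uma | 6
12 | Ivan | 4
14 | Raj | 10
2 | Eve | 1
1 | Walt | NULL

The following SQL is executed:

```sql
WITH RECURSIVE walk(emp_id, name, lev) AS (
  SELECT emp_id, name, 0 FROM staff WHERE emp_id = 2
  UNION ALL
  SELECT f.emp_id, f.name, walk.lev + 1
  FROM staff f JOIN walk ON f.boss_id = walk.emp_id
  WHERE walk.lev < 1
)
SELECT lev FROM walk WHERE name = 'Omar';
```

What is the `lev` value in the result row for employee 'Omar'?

1

Base: emp_id=2 (Eve) at lev 0.
Iteration 1: rows with boss_id in {2} -> Heidi (id 3, lev 1), Omar (id 6, lev 1).
Iteration 2: lev < 1 fails for all current rows; recursion stops.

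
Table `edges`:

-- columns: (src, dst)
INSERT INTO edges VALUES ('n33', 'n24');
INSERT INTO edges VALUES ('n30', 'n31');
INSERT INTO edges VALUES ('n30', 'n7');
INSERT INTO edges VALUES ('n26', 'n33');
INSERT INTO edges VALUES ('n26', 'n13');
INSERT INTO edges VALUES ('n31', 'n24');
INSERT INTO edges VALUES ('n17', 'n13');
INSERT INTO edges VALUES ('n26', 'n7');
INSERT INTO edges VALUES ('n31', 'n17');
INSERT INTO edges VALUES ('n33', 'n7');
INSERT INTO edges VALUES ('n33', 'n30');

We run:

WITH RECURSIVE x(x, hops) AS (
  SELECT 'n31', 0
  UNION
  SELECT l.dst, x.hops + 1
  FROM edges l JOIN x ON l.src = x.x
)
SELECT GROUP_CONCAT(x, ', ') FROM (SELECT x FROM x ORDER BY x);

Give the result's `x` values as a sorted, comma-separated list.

Base: (n31, hops=0).
Iteration 1: edges from {n31} -> (n17, hops=1), (n24, hops=1).
Iteration 2: edges from {n17,n24} -> (n13, hops=2).
Iteration 3: no outgoing edges from {n13}; recursion stops.

n13, n17, n24, n31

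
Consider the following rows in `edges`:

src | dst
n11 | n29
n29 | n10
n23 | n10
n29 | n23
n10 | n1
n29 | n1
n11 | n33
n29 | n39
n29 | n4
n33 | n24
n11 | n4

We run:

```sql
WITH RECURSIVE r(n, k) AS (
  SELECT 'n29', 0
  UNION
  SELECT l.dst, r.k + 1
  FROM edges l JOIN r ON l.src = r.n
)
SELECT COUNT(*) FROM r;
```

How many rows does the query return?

Base: (n29, k=0).
Iteration 1: edges from {n29} -> (n1, k=1), (n10, k=1), (n23, k=1), (n39, k=1), (n4, k=1).
Iteration 2: edges from {n1,n10,n23,n39,n4} -> (n1, k=2), (n10, k=2).
Iteration 3: edges from {n1,n10} -> (n1, k=3).
Iteration 4: no outgoing edges from {n1}; recursion stops.
Total rows emitted: 9.

9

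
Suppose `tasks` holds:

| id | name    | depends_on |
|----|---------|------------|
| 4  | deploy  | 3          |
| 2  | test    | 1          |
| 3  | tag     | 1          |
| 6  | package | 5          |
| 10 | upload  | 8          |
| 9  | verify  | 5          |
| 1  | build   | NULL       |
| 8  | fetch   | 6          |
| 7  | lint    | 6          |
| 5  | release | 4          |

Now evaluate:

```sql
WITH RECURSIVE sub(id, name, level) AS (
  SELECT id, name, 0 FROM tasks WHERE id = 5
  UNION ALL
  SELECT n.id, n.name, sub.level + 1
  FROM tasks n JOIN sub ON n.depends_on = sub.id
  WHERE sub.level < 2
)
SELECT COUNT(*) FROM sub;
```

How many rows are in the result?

Base: id=5 (release) at level 0.
Iteration 1: rows with depends_on in {5} -> package (id 6, level 1), verify (id 9, level 1).
Iteration 2: rows with depends_on in {6,9} -> lint (id 7, level 2), fetch (id 8, level 2).
Iteration 3: level < 2 fails for all current rows; recursion stops.
Total rows emitted: 5.

5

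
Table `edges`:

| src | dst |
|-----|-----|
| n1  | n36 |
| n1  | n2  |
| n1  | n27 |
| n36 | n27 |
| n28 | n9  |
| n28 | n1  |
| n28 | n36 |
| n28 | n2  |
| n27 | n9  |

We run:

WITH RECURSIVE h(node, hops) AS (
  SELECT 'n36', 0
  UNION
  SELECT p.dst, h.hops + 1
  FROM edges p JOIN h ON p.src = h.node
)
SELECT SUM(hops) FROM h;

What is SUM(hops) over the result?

Base: (n36, hops=0).
Iteration 1: edges from {n36} -> (n27, hops=1).
Iteration 2: edges from {n27} -> (n9, hops=2).
Iteration 3: no outgoing edges from {n9}; recursion stops.
SUM(hops) = 0 + 1 + 2 = 3.

3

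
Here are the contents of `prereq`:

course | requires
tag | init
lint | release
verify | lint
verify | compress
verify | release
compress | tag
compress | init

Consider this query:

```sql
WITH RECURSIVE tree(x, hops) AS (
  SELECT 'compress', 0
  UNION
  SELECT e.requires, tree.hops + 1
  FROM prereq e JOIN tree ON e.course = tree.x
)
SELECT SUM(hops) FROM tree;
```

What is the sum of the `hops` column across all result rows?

4

Base: (compress, hops=0).
Iteration 1: edges from {compress} -> (init, hops=1), (tag, hops=1).
Iteration 2: edges from {init,tag} -> (init, hops=2).
Iteration 3: no outgoing edges from {init}; recursion stops.
SUM(hops) = 0 + 1 + 1 + 2 = 4.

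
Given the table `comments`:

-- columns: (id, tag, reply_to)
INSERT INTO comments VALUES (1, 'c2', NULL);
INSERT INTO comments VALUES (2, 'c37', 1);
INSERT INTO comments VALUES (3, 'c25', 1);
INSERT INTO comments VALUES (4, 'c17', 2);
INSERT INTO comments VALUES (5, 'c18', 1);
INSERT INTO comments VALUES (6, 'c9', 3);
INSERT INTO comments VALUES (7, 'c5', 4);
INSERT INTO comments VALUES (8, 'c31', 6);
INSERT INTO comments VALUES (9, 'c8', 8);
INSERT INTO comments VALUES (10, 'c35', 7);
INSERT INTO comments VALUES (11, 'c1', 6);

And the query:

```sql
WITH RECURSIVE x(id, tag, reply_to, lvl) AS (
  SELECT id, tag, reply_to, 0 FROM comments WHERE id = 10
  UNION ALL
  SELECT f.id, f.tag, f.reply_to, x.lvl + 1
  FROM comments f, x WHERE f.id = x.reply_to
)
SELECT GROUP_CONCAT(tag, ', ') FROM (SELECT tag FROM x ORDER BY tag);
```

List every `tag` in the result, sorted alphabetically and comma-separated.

Base: id=10 (c35), reply_to=7, lvl 0.
Iteration 1: join on id=7 -> c5 (id 7, reply_to=4, lvl 1).
Iteration 2: join on id=4 -> c17 (id 4, reply_to=2, lvl 2).
Iteration 3: join on id=2 -> c37 (id 2, reply_to=1, lvl 3).
Iteration 4: join on id=1 -> c2 (id 1, reply_to=NULL, lvl 4).
Iteration 5: reply_to is NULL; no match; recursion stops.

c17, c2, c35, c37, c5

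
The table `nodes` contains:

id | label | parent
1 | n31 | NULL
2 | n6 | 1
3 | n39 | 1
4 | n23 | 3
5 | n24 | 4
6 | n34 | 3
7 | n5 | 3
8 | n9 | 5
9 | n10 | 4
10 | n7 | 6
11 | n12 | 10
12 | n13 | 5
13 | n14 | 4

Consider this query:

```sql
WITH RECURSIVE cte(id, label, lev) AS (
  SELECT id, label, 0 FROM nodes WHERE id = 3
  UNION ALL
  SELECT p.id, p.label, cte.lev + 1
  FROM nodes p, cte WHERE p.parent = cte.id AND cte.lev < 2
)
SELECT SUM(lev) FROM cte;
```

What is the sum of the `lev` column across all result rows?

11

Base: id=3 (n39) at lev 0.
Iteration 1: rows with parent in {3} -> n23 (id 4, lev 1), n34 (id 6, lev 1), n5 (id 7, lev 1).
Iteration 2: rows with parent in {4,6,7} -> n24 (id 5, lev 2), n10 (id 9, lev 2), n7 (id 10, lev 2), n14 (id 13, lev 2).
Iteration 3: lev < 2 fails for all current rows; recursion stops.
SUM(lev) = 0 + 1 + 1 + 1 + 2 + 2 + 2 + 2 = 11.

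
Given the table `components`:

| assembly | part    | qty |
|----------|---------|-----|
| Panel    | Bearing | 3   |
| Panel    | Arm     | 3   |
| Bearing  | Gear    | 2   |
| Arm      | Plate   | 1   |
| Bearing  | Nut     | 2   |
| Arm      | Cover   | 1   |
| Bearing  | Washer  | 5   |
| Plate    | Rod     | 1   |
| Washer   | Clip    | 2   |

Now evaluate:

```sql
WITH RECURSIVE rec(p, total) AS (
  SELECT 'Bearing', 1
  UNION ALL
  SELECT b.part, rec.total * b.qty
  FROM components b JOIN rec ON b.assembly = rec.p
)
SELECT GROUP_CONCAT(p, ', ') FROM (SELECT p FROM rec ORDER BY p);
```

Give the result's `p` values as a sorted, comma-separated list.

Bearing, Clip, Gear, Nut, Washer

Base: (Bearing, total=1).
Iteration 1: components of {Bearing} -> Gear = 1*2 = 2, Nut = 1*2 = 2, Washer = 1*5 = 5.
Iteration 2: components of {Gear,Nut,Washer} -> Clip = 5*2 = 10.
Iteration 3: no further components; recursion stops.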